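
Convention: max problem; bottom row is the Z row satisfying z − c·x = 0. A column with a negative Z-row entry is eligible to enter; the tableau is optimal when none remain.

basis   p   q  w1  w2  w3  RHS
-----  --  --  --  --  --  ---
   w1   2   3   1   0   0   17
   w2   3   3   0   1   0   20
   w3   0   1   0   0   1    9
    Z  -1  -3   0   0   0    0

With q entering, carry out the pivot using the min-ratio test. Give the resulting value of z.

Ratio test on column q — row 1: 17/3 = 17/3; row 2: 20/3 = 20/3; row 3: 9/1 = 9. Minimum is 17/3 at row 1 (w1 leaves); pivot element 3.
Pivot on row 1; the Z-row RHS becomes 0 − (-3)·(17/3) = 17.

17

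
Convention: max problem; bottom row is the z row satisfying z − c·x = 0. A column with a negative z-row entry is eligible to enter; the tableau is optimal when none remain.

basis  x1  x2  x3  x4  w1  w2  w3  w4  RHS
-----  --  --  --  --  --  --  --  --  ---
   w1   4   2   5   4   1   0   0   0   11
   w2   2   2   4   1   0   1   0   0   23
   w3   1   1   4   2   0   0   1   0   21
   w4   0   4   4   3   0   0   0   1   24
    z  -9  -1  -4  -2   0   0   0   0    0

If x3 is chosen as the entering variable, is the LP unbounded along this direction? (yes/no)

Column x3 has positive entries in row(s) 1, 2, 3, 4, so the ratio test bounds it — not unbounded.

no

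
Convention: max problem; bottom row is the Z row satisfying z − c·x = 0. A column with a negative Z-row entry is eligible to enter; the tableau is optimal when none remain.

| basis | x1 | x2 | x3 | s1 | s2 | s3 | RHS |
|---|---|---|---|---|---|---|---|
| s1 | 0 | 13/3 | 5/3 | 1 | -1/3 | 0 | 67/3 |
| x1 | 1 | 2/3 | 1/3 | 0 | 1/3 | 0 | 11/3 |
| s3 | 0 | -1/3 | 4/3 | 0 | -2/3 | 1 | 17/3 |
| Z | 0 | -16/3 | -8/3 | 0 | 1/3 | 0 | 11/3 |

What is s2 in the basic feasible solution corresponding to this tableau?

0

s2 is not in the basis, so in the current basic feasible solution s2 = 0.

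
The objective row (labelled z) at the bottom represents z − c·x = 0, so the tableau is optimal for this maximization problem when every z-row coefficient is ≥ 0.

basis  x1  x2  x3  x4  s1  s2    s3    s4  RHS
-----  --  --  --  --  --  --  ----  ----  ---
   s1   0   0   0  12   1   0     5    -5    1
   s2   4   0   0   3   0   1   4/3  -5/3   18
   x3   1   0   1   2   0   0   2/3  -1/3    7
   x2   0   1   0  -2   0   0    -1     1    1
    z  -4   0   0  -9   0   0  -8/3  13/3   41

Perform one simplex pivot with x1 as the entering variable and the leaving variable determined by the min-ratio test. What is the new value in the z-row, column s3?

-4/3

Ratio test on column x1 — row 1: entry 0 ≤ 0; row 2: 18/4 = 9/2; row 3: 7/1 = 7; row 4: entry 0 ≤ 0. Minimum is 9/2 at row 2 (s2 leaves); pivot element 4.
Divide row 2 by 4; eliminate column x1 from the other rows.
z-row update in column s3: -8/3 − (-4)·(1/3) = -4/3.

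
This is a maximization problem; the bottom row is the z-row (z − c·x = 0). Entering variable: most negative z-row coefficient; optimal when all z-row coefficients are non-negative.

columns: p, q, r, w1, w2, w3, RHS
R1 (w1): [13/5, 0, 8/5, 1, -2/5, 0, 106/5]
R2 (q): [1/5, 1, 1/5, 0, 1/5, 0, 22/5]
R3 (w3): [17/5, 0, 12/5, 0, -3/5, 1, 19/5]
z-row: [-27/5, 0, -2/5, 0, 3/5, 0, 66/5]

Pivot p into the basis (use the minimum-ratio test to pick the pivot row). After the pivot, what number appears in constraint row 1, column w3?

-13/17

Ratio test on column p — row 1: (106/5)/(13/5) = 106/13; row 2: (22/5)/(1/5) = 22; row 3: (19/5)/(17/5) = 19/17. Minimum is 19/17 at row 3 (w3 leaves); pivot element 17/5.
Divide row 3 by 17/5; eliminate column p from the other rows.
Row 1 update in column w3: 0 − (13/5)·(5/17) = -13/17.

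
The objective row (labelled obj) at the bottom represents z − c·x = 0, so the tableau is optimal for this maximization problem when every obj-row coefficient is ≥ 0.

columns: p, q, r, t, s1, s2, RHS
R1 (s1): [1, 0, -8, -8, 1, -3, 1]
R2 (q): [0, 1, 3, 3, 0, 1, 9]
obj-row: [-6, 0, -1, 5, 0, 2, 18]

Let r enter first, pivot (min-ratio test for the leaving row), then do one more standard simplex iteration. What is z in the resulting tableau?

Ratio test on column r — row 1: entry -8 ≤ 0; row 2: 9/3 = 3. Minimum is 3 at row 2 (q leaves); pivot element 3.
Pivot on row 2; the obj-row RHS becomes 18 − (-1)·3 = 21.
Next entering variable (most negative obj-row entry -6): p.
Ratio test on column p — row 1: 25/1 = 25; row 2: entry 0 ≤ 0. Minimum is 25 at row 1 (s1 leaves); pivot element 1.
After the second pivot the obj-row RHS is 21 − (-6)·25 = 171.

171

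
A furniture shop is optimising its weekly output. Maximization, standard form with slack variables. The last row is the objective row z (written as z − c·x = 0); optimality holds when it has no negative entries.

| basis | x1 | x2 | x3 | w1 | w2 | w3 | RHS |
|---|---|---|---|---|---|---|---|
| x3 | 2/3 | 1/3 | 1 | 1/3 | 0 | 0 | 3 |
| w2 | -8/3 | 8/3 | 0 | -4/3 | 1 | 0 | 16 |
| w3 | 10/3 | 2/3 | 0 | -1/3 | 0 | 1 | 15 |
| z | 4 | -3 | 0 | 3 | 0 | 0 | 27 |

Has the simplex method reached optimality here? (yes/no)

no

The z-row has a negative entry -3 in column x2, so it is not optimal.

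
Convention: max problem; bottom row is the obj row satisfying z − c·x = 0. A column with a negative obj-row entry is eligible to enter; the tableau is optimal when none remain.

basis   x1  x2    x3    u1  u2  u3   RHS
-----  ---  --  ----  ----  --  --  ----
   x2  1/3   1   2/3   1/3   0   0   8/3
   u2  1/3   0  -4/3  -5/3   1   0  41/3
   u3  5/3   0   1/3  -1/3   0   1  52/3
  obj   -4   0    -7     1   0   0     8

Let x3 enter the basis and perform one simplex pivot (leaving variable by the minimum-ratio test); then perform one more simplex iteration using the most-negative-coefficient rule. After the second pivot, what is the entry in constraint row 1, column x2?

Ratio test on column x3 — row 1: (8/3)/(2/3) = 4; row 2: entry -4/3 ≤ 0; row 3: (52/3)/(1/3) = 52. Minimum is 4 at row 1 (x2 leaves); pivot element 2/3.
Divide row 1 by 2/3; eliminate column x3 from the other rows.
Second iteration: most negative obj-row entry is -1/2 in column x1, so x1 enters.
Ratio test on column x1 — row 1: 4/(1/2) = 8; row 2: 19/1 = 19; row 3: 16/(3/2) = 32/3. Minimum is 8 at row 1 (x3 leaves); pivot element 1/2.
Divide row 1 by 1/2; eliminate column x1 from the other rows.
After both pivots, the entry at constraint row 1, column x2 is 3.

3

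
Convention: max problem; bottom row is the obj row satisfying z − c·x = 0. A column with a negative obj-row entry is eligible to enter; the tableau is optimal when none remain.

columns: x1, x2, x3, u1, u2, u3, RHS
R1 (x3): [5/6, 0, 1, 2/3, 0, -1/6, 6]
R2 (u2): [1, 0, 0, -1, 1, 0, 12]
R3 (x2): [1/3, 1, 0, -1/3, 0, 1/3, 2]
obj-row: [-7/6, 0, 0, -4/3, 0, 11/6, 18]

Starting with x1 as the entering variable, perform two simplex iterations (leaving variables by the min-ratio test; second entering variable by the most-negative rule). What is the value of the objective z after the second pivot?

Ratio test on column x1 — row 1: 6/(5/6) = 36/5; row 2: 12/1 = 12; row 3: 2/(1/3) = 6. Minimum is 6 at row 3 (x2 leaves); pivot element 1/3.
Pivot on row 3; the obj-row RHS becomes 18 − (-7/6)·6 = 25.
Next entering variable (most negative obj-row entry -5/2): u1.
Ratio test on column u1 — row 1: 1/(3/2) = 2/3; row 2: entry 0 ≤ 0; row 3: entry -1 ≤ 0. Minimum is 2/3 at row 1 (x3 leaves); pivot element 3/2.
After the second pivot the obj-row RHS is 25 − (-5/2)·(2/3) = 80/3.

80/3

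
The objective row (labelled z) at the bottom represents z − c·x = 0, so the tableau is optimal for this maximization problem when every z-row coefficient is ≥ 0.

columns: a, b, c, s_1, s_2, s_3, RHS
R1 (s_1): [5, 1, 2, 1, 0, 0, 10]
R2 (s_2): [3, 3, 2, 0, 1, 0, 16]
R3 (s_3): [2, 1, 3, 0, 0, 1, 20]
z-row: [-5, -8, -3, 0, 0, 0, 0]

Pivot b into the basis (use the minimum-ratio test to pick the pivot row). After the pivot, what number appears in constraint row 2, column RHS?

16/3

Ratio test on column b — row 1: 10/1 = 10; row 2: 16/3 = 16/3; row 3: 20/1 = 20. Minimum is 16/3 at row 2 (s_2 leaves); pivot element 3.
Divide row 2 by 3; eliminate column b from the other rows.
In the new row 2, the RHS entry is the old entry divided by the pivot: 16/3 = 16/3.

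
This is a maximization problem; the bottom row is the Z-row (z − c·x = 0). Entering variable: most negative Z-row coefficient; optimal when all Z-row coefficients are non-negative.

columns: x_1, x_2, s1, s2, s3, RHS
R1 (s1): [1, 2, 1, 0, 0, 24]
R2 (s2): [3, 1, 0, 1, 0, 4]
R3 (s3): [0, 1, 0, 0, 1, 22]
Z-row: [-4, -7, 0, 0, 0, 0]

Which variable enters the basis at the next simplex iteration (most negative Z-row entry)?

x_2

Negative Z-row entries: x_1: -4, x_2: -7.
The most negative is -7 in column x_2, so x_2 enters.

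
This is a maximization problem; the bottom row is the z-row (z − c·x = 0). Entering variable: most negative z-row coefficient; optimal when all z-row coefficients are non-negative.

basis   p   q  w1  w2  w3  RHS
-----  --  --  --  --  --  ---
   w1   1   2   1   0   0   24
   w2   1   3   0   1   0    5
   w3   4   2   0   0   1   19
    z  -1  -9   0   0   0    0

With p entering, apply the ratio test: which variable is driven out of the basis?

Column p entries and ratios — w1: 24/1 = 24; w2: 5/1 = 5; w3: 19/4 = 19/4.
Smallest ratio is 19/4 in the row of w3, so w3 leaves.

w3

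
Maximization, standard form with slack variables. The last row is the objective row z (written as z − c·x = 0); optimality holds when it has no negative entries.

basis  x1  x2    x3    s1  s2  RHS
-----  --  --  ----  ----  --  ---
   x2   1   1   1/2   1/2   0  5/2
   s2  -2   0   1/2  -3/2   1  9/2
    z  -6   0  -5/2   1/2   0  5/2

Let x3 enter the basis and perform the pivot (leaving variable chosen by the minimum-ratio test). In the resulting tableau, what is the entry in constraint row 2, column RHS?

Ratio test on column x3 — row 1: (5/2)/(1/2) = 5; row 2: (9/2)/(1/2) = 9. Minimum is 5 at row 1 (x2 leaves); pivot element 1/2.
Divide row 1 by 1/2; eliminate column x3 from the other rows.
Row 2 update in column RHS: 9/2 − (1/2)·5 = 2.

2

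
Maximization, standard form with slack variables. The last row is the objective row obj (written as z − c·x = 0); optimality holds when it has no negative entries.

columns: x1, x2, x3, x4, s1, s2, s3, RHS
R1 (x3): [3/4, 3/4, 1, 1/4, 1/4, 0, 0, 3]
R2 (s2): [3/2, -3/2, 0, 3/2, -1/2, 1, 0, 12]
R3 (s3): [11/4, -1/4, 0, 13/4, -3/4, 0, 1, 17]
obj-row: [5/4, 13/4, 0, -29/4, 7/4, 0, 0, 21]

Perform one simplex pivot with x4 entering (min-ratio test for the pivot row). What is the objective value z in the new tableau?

766/13

Ratio test on column x4 — row 1: 3/(1/4) = 12; row 2: 12/(3/2) = 8; row 3: 17/(13/4) = 68/13. Minimum is 68/13 at row 3 (s3 leaves); pivot element 13/4.
Pivot on row 3; the obj-row RHS becomes 21 − (-29/4)·(68/13) = 766/13.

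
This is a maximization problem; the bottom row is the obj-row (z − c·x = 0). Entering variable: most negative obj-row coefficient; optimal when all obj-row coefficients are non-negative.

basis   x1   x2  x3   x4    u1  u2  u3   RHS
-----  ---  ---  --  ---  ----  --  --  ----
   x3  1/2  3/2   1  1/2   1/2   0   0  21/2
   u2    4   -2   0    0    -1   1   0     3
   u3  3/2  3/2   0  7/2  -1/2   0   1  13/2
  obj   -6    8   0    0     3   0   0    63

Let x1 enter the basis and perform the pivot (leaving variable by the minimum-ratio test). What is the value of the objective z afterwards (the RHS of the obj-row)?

Ratio test on column x1 — row 1: (21/2)/(1/2) = 21; row 2: 3/4 = 3/4; row 3: (13/2)/(3/2) = 13/3. Minimum is 3/4 at row 2 (u2 leaves); pivot element 4.
Pivot on row 2; the obj-row RHS becomes 63 − (-6)·(3/4) = 135/2.

135/2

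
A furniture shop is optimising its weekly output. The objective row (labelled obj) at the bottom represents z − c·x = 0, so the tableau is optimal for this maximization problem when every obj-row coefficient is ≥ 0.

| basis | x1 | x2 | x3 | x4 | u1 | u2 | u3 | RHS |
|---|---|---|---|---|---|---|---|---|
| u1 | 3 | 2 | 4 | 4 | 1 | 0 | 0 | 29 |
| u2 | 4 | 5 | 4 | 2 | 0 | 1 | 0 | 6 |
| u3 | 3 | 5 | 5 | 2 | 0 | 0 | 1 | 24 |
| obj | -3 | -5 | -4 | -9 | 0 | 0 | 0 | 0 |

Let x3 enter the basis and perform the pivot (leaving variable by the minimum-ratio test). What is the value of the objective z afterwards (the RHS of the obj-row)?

Ratio test on column x3 — row 1: 29/4 = 29/4; row 2: 6/4 = 3/2; row 3: 24/5 = 24/5. Minimum is 3/2 at row 2 (u2 leaves); pivot element 4.
Pivot on row 2; the obj-row RHS becomes 0 − (-4)·(3/2) = 6.

6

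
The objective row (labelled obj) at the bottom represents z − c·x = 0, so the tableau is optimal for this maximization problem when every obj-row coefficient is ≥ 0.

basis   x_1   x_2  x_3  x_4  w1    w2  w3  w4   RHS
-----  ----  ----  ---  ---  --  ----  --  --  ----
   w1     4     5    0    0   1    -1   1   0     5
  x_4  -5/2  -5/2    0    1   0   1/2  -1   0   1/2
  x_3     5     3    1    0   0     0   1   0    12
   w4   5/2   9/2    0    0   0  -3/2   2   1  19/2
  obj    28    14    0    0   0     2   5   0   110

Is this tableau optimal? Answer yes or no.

Every obj-row coefficient is ≥ 0, so the tableau is optimal.

yes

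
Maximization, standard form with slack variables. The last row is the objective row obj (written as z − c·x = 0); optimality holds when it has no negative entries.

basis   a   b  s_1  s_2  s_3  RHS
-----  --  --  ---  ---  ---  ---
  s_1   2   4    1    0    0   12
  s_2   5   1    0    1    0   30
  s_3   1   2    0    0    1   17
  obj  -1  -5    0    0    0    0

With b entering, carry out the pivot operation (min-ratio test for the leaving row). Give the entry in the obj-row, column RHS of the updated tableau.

15

Ratio test on column b — row 1: 12/4 = 3; row 2: 30/1 = 30; row 3: 17/2 = 17/2. Minimum is 3 at row 1 (s_1 leaves); pivot element 4.
Divide row 1 by 4; eliminate column b from the other rows.
obj-row update in column RHS: 0 − (-5)·3 = 15.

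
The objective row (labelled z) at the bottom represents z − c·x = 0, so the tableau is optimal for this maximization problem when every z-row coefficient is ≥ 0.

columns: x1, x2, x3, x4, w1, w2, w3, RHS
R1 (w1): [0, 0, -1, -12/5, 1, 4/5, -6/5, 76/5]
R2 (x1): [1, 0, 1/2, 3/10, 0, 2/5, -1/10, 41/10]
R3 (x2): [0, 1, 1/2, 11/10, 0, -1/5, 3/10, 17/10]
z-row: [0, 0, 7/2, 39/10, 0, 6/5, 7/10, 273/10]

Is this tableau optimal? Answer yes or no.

yes

Every z-row coefficient is ≥ 0, so the tableau is optimal.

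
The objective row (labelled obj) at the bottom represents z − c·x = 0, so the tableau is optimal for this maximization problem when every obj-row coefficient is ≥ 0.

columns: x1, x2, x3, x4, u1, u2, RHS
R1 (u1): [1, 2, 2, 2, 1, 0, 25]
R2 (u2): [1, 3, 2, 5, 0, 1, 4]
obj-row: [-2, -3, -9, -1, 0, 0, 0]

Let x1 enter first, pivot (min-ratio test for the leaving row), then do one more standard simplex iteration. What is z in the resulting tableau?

Ratio test on column x1 — row 1: 25/1 = 25; row 2: 4/1 = 4. Minimum is 4 at row 2 (u2 leaves); pivot element 1.
Pivot on row 2; the obj-row RHS becomes 0 − (-2)·4 = 8.
Next entering variable (most negative obj-row entry -5): x3.
Ratio test on column x3 — row 1: entry 0 ≤ 0; row 2: 4/2 = 2. Minimum is 2 at row 2 (x1 leaves); pivot element 2.
After the second pivot the obj-row RHS is 8 − (-5)·2 = 18.

18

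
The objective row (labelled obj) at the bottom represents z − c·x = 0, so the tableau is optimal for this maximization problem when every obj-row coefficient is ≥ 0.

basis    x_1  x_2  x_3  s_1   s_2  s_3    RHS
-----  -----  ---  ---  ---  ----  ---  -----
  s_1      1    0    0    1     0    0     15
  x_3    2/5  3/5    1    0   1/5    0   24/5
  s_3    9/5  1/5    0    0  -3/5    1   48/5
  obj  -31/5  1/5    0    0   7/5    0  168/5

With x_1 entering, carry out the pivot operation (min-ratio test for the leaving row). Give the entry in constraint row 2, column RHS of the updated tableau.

8/3

Ratio test on column x_1 — row 1: 15/1 = 15; row 2: (24/5)/(2/5) = 12; row 3: (48/5)/(9/5) = 16/3. Minimum is 16/3 at row 3 (s_3 leaves); pivot element 9/5.
Divide row 3 by 9/5; eliminate column x_1 from the other rows.
Row 2 update in column RHS: 24/5 − (2/5)·(16/3) = 8/3.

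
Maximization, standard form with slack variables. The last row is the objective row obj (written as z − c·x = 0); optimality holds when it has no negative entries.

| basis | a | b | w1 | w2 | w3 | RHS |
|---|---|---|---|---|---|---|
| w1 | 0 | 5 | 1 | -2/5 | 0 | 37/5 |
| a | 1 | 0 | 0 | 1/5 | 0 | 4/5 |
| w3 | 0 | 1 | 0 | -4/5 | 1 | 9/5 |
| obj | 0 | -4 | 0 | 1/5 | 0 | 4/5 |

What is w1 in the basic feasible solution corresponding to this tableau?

37/5

w1 is basic (row 1); its value is the RHS of that row, 37/5.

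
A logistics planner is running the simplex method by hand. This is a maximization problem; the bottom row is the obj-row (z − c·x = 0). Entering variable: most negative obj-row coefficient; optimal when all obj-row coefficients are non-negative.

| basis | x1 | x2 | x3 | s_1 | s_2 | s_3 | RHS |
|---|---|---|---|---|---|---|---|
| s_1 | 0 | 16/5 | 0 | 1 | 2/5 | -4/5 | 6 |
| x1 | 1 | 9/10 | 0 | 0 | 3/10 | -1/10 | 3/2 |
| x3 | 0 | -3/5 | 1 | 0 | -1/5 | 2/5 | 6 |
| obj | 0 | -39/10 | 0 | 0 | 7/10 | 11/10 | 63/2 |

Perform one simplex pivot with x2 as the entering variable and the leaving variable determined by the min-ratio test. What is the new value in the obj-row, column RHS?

38

Ratio test on column x2 — row 1: 6/(16/5) = 15/8; row 2: (3/2)/(9/10) = 5/3; row 3: entry -3/5 ≤ 0. Minimum is 5/3 at row 2 (x1 leaves); pivot element 9/10.
Divide row 2 by 9/10; eliminate column x2 from the other rows.
obj-row update in column RHS: 63/2 − (-39/10)·(5/3) = 38.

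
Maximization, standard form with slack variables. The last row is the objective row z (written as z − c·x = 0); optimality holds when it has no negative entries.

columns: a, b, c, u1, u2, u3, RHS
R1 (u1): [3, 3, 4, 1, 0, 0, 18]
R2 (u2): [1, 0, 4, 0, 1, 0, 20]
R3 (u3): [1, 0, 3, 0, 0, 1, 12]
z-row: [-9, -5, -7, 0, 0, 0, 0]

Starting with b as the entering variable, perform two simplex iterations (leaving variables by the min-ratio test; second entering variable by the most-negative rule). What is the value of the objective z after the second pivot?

54

Ratio test on column b — row 1: 18/3 = 6; row 2: entry 0 ≤ 0; row 3: entry 0 ≤ 0. Minimum is 6 at row 1 (u1 leaves); pivot element 3.
Pivot on row 1; the z-row RHS becomes 0 − (-5)·6 = 30.
Next entering variable (most negative z-row entry -4): a.
Ratio test on column a — row 1: 6/1 = 6; row 2: 20/1 = 20; row 3: 12/1 = 12. Minimum is 6 at row 1 (b leaves); pivot element 1.
After the second pivot the z-row RHS is 30 − (-4)·6 = 54.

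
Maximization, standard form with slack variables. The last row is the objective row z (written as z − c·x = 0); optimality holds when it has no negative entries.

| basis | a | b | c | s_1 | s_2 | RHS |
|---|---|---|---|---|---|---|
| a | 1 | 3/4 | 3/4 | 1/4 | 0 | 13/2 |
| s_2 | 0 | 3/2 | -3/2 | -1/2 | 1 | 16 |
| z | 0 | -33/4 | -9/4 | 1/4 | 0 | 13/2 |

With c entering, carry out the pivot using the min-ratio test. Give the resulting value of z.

Ratio test on column c — row 1: (13/2)/(3/4) = 26/3; row 2: entry -3/2 ≤ 0. Minimum is 26/3 at row 1 (a leaves); pivot element 3/4.
Pivot on row 1; the z-row RHS becomes 13/2 − (-9/4)·(26/3) = 26.

26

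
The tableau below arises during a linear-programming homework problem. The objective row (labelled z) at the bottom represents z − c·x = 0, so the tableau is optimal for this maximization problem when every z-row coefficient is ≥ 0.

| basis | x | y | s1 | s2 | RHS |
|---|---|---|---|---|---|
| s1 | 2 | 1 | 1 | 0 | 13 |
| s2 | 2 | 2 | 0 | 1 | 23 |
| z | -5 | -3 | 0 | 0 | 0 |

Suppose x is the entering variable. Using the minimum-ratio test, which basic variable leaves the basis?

Column x entries and ratios — s1: 13/2 = 13/2; s2: 23/2 = 23/2.
Smallest ratio is 13/2 in the row of s1, so s1 leaves.

s1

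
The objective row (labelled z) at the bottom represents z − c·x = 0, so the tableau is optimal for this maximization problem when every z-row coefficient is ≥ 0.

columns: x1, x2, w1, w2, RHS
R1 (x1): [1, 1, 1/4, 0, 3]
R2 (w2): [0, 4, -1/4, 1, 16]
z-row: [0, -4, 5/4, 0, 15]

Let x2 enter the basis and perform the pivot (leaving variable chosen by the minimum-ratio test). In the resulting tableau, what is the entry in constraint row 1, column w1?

Ratio test on column x2 — row 1: 3/1 = 3; row 2: 16/4 = 4. Minimum is 3 at row 1 (x1 leaves); pivot element 1.
Divide row 1 by 1; eliminate column x2 from the other rows.
In the new row 1, the w1 entry is the old entry divided by the pivot: (1/4)/1 = 1/4.

1/4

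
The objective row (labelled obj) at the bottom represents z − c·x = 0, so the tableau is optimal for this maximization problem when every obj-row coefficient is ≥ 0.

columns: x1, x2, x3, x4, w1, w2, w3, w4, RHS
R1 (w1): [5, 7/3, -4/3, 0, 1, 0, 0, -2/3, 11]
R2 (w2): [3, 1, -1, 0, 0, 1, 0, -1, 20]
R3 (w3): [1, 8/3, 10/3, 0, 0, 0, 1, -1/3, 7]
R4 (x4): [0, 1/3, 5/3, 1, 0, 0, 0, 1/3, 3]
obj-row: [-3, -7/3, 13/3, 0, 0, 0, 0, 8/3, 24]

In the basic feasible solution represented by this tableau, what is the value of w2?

20

w2 is basic (row 2); its value is the RHS of that row, 20.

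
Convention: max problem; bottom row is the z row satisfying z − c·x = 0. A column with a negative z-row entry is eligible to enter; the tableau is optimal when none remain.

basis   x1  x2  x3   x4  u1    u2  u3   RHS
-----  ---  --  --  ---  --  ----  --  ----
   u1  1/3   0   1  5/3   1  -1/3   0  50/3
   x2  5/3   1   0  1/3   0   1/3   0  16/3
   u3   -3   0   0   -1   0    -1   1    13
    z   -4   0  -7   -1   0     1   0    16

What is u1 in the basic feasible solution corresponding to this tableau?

50/3

u1 is basic (row 1); its value is the RHS of that row, 50/3.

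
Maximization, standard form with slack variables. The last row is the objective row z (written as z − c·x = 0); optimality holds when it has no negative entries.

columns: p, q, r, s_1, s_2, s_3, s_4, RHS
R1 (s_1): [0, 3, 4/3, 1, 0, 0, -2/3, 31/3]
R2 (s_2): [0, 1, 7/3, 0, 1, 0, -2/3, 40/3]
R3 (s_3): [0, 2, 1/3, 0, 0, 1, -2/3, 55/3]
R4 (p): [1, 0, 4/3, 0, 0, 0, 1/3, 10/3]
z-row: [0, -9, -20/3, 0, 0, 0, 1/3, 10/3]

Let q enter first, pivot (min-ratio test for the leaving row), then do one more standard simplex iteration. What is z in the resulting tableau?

41

Ratio test on column q — row 1: (31/3)/3 = 31/9; row 2: (40/3)/1 = 40/3; row 3: (55/3)/2 = 55/6; row 4: entry 0 ≤ 0. Minimum is 31/9 at row 1 (s_1 leaves); pivot element 3.
Pivot on row 1; the z-row RHS becomes 10/3 − (-9)·(31/9) = 103/3.
Next entering variable (most negative z-row entry -8/3): r.
Ratio test on column r — row 1: (31/9)/(4/9) = 31/4; row 2: (89/9)/(17/9) = 89/17; row 3: entry -5/9 ≤ 0; row 4: (10/3)/(4/3) = 5/2. Minimum is 5/2 at row 4 (p leaves); pivot element 4/3.
After the second pivot the z-row RHS is 103/3 − (-8/3)·(5/2) = 41.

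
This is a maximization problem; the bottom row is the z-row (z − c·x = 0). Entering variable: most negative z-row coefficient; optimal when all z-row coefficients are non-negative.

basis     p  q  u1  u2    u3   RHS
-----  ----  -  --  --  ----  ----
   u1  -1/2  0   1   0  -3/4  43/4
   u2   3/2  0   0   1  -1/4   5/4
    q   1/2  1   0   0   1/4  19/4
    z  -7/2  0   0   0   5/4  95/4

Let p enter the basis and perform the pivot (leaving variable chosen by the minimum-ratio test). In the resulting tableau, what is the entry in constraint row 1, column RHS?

67/6

Ratio test on column p — row 1: entry -1/2 ≤ 0; row 2: (5/4)/(3/2) = 5/6; row 3: (19/4)/(1/2) = 19/2. Minimum is 5/6 at row 2 (u2 leaves); pivot element 3/2.
Divide row 2 by 3/2; eliminate column p from the other rows.
Row 1 update in column RHS: 43/4 − (-1/2)·(5/6) = 67/6.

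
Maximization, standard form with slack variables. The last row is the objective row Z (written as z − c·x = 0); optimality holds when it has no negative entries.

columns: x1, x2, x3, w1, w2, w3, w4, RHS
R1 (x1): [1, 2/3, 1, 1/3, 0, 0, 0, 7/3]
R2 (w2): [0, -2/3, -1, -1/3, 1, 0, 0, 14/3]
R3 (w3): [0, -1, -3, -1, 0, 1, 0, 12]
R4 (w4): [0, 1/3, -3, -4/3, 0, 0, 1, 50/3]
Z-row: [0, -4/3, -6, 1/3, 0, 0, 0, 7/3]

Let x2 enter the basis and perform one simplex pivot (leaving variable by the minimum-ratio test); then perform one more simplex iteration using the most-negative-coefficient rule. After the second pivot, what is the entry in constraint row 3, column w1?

0

Ratio test on column x2 — row 1: (7/3)/(2/3) = 7/2; row 2: entry -2/3 ≤ 0; row 3: entry -1 ≤ 0; row 4: (50/3)/(1/3) = 50. Minimum is 7/2 at row 1 (x1 leaves); pivot element 2/3.
Divide row 1 by 2/3; eliminate column x2 from the other rows.
Second iteration: most negative Z-row entry is -4 in column x3, so x3 enters.
Ratio test on column x3 — row 1: (7/2)/(3/2) = 7/3; row 2: entry 0 ≤ 0; row 3: entry -3/2 ≤ 0; row 4: entry -7/2 ≤ 0. Minimum is 7/3 at row 1 (x2 leaves); pivot element 3/2.
Divide row 1 by 3/2; eliminate column x3 from the other rows.
After both pivots, the entry at constraint row 3, column w1 is 0.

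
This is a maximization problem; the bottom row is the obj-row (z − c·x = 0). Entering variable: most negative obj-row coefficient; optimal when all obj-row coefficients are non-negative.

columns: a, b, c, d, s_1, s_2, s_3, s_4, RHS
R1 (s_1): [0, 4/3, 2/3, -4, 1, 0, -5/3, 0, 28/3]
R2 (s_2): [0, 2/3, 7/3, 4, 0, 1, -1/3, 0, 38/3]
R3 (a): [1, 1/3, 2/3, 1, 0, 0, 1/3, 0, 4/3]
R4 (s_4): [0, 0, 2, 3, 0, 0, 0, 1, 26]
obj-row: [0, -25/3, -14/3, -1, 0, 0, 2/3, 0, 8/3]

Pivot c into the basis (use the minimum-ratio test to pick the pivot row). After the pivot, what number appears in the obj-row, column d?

Ratio test on column c — row 1: (28/3)/(2/3) = 14; row 2: (38/3)/(7/3) = 38/7; row 3: (4/3)/(2/3) = 2; row 4: 26/2 = 13. Minimum is 2 at row 3 (a leaves); pivot element 2/3.
Divide row 3 by 2/3; eliminate column c from the other rows.
obj-row update in column d: -1 − (-14/3)·(3/2) = 6.

6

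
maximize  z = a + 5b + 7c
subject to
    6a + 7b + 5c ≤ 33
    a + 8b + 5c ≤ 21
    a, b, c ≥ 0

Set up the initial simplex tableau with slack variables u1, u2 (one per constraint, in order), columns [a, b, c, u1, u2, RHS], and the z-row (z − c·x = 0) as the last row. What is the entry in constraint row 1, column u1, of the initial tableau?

Slack u1 belongs to constraint 1; its column is the unit vector e_1, so the entry in row 1 is 1.

1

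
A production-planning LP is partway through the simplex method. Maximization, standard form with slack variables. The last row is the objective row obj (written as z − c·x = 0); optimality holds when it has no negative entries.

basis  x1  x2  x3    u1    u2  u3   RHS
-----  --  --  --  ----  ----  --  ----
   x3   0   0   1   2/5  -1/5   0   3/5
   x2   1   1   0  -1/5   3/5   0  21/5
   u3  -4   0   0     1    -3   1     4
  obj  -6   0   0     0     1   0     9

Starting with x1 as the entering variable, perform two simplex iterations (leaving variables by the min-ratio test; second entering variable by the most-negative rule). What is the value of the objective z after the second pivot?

Ratio test on column x1 — row 1: entry 0 ≤ 0; row 2: (21/5)/1 = 21/5; row 3: entry -4 ≤ 0. Minimum is 21/5 at row 2 (x2 leaves); pivot element 1.
Pivot on row 2; the obj-row RHS becomes 9 − (-6)·(21/5) = 171/5.
Next entering variable (most negative obj-row entry -6/5): u1.
Ratio test on column u1 — row 1: (3/5)/(2/5) = 3/2; row 2: entry -1/5 ≤ 0; row 3: (104/5)/(1/5) = 104. Minimum is 3/2 at row 1 (x3 leaves); pivot element 2/5.
After the second pivot the obj-row RHS is 171/5 − (-6/5)·(3/2) = 36.

36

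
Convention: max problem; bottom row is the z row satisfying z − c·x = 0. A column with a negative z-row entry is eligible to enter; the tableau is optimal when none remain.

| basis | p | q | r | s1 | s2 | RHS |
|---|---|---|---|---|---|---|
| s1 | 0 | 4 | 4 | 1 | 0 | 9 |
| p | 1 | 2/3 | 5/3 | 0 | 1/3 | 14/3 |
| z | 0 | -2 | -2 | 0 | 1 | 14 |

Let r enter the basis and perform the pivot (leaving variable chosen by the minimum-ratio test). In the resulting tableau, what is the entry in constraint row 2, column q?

Ratio test on column r — row 1: 9/4 = 9/4; row 2: (14/3)/(5/3) = 14/5. Minimum is 9/4 at row 1 (s1 leaves); pivot element 4.
Divide row 1 by 4; eliminate column r from the other rows.
Row 2 update in column q: 2/3 − (5/3)·1 = -1.

-1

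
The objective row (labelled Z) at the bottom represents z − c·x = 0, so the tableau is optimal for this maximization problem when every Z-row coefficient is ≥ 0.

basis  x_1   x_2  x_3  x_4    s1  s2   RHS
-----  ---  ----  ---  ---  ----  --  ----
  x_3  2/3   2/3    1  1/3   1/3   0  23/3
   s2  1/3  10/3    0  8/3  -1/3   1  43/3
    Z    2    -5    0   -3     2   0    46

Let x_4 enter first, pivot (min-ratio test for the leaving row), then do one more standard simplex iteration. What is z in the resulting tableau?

135/2

Ratio test on column x_4 — row 1: (23/3)/(1/3) = 23; row 2: (43/3)/(8/3) = 43/8. Minimum is 43/8 at row 2 (s2 leaves); pivot element 8/3.
Pivot on row 2; the Z-row RHS becomes 46 − (-3)·(43/8) = 497/8.
Next entering variable (most negative Z-row entry -5/4): x_2.
Ratio test on column x_2 — row 1: (47/8)/(1/4) = 47/2; row 2: (43/8)/(5/4) = 43/10. Minimum is 43/10 at row 2 (x_4 leaves); pivot element 5/4.
After the second pivot the Z-row RHS is 497/8 − (-5/4)·(43/10) = 135/2.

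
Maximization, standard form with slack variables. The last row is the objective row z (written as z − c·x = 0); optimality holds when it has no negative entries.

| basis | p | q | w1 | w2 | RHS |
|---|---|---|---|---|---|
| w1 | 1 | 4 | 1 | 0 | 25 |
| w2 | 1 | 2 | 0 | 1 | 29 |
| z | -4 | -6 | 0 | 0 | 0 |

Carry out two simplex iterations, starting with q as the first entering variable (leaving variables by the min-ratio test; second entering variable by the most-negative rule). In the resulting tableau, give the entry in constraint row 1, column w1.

Ratio test on column q — row 1: 25/4 = 25/4; row 2: 29/2 = 29/2. Minimum is 25/4 at row 1 (w1 leaves); pivot element 4.
Divide row 1 by 4; eliminate column q from the other rows.
Second iteration: most negative z-row entry is -5/2 in column p, so p enters.
Ratio test on column p — row 1: (25/4)/(1/4) = 25; row 2: (33/2)/(1/2) = 33. Minimum is 25 at row 1 (q leaves); pivot element 1/4.
Divide row 1 by 1/4; eliminate column p from the other rows.
After both pivots, the entry at constraint row 1, column w1 is 1.

1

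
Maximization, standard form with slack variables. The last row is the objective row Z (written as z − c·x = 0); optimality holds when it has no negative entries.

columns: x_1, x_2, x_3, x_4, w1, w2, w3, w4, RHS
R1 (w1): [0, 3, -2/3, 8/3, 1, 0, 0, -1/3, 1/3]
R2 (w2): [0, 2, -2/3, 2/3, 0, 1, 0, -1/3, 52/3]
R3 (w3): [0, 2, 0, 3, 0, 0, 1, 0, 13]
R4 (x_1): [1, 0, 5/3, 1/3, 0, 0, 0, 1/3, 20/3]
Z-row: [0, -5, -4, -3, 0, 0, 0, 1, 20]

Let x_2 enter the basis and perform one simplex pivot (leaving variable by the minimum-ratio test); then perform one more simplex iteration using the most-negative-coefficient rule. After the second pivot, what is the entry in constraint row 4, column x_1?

3/5

Ratio test on column x_2 — row 1: (1/3)/3 = 1/9; row 2: (52/3)/2 = 26/3; row 3: 13/2 = 13/2; row 4: entry 0 ≤ 0. Minimum is 1/9 at row 1 (w1 leaves); pivot element 3.
Divide row 1 by 3; eliminate column x_2 from the other rows.
Second iteration: most negative Z-row entry is -46/9 in column x_3, so x_3 enters.
Ratio test on column x_3 — row 1: entry -2/9 ≤ 0; row 2: entry -2/9 ≤ 0; row 3: (115/9)/(4/9) = 115/4; row 4: (20/3)/(5/3) = 4. Minimum is 4 at row 4 (x_1 leaves); pivot element 5/3.
Divide row 4 by 5/3; eliminate column x_3 from the other rows.
After both pivots, the entry at constraint row 4, column x_1 is 3/5.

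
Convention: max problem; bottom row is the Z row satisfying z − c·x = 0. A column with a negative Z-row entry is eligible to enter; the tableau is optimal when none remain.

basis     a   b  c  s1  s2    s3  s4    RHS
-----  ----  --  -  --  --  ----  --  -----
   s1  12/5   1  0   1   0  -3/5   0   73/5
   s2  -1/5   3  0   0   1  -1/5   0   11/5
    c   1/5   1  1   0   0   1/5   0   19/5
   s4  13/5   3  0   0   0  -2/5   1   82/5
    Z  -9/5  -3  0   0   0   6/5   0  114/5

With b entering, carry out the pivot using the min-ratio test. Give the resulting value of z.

Ratio test on column b — row 1: (73/5)/1 = 73/5; row 2: (11/5)/3 = 11/15; row 3: (19/5)/1 = 19/5; row 4: (82/5)/3 = 82/15. Minimum is 11/15 at row 2 (s2 leaves); pivot element 3.
Pivot on row 2; the Z-row RHS becomes 114/5 − (-3)·(11/15) = 25.

25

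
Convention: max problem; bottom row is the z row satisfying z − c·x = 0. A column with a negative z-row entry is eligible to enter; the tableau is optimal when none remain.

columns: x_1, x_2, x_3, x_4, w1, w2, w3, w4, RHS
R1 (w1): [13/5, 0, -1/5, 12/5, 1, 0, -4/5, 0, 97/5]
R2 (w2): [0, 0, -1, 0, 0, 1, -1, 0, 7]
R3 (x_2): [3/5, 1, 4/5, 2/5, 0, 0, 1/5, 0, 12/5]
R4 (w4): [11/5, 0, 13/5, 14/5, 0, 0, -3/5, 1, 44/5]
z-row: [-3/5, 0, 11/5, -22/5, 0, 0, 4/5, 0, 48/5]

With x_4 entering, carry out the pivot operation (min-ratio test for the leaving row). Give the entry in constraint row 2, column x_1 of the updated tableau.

0

Ratio test on column x_4 — row 1: (97/5)/(12/5) = 97/12; row 2: entry 0 ≤ 0; row 3: (12/5)/(2/5) = 6; row 4: (44/5)/(14/5) = 22/7. Minimum is 22/7 at row 4 (w4 leaves); pivot element 14/5.
Divide row 4 by 14/5; eliminate column x_4 from the other rows.
Row 2 update in column x_1: 0 − 0·(11/14) = 0.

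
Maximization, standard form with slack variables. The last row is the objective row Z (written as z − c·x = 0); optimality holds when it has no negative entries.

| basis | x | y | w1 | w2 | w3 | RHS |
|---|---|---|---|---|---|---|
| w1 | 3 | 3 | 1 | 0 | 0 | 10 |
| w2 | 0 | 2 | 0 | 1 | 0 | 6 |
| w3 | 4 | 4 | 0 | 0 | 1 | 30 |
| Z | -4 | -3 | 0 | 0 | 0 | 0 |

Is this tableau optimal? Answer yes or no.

no

The Z-row has a negative entry -4 in column x, so it is not optimal.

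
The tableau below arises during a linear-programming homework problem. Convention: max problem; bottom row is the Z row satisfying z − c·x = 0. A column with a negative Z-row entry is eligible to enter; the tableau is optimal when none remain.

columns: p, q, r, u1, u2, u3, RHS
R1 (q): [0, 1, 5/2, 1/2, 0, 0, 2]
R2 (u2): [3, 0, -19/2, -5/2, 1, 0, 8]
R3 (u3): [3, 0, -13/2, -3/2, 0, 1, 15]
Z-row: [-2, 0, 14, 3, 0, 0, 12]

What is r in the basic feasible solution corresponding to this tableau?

r is not in the basis, so in the current basic feasible solution r = 0.

0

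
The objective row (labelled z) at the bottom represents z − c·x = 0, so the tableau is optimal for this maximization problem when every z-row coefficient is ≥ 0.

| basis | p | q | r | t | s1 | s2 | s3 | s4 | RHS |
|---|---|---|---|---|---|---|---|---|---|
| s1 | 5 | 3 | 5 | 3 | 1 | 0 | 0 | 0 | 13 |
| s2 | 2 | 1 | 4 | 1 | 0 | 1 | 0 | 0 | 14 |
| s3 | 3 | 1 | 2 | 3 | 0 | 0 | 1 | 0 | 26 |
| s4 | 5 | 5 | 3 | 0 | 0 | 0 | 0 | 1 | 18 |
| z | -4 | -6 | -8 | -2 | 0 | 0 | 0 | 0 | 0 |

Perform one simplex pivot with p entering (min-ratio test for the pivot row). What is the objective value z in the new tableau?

Ratio test on column p — row 1: 13/5 = 13/5; row 2: 14/2 = 7; row 3: 26/3 = 26/3; row 4: 18/5 = 18/5. Minimum is 13/5 at row 1 (s1 leaves); pivot element 5.
Pivot on row 1; the z-row RHS becomes 0 − (-4)·(13/5) = 52/5.

52/5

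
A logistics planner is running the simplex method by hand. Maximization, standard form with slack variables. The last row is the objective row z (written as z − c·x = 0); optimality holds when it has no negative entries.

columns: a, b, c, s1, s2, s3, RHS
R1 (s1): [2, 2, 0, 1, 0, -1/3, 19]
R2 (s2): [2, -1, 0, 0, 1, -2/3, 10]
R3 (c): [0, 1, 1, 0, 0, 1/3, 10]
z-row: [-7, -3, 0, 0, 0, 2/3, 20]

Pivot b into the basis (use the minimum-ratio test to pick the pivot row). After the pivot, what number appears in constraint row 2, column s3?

Ratio test on column b — row 1: 19/2 = 19/2; row 2: entry -1 ≤ 0; row 3: 10/1 = 10. Minimum is 19/2 at row 1 (s1 leaves); pivot element 2.
Divide row 1 by 2; eliminate column b from the other rows.
Row 2 update in column s3: -2/3 − (-1)·(-1/6) = -5/6.

-5/6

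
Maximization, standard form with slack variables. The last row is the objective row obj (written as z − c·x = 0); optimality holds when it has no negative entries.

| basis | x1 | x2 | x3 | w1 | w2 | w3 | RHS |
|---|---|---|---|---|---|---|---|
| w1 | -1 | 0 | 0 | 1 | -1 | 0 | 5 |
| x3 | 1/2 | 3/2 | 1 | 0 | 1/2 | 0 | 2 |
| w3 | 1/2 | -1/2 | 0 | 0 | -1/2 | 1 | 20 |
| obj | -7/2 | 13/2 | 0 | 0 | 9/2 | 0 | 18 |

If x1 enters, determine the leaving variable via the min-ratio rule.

x3

Column x1 entries and ratios — w1: -1 ≤ 0, skip; x3: 2/(1/2) = 4; w3: 20/(1/2) = 40.
Smallest ratio is 4 in the row of x3, so x3 leaves.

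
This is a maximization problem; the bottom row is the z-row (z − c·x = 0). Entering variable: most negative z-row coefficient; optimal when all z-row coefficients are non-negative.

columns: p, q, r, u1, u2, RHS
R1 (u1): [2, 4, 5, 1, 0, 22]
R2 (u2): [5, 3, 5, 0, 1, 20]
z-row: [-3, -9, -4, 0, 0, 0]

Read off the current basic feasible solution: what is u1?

u1 is basic (row 1); its value is the RHS of that row, 22.

22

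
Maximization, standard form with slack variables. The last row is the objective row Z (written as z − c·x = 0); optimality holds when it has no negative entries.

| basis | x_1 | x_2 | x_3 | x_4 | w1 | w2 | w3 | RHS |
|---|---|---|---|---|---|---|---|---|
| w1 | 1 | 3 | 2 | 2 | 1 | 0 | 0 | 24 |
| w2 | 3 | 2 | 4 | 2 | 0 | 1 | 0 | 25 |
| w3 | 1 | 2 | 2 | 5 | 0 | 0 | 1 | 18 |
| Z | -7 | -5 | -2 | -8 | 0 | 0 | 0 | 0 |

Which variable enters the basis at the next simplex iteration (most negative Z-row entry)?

x_4

Negative Z-row entries: x_1: -7, x_2: -5, x_3: -2, x_4: -8.
The most negative is -8 in column x_4, so x_4 enters.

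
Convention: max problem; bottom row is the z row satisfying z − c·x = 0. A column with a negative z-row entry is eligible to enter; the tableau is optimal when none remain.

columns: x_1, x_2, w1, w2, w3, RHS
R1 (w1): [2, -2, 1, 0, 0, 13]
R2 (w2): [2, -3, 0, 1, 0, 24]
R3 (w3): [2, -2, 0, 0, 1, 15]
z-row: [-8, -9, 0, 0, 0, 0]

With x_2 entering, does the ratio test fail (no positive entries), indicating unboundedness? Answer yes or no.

yes

Every constraint-row entry in column x_2 is ≤ 0, so increasing x_2 is unbounded.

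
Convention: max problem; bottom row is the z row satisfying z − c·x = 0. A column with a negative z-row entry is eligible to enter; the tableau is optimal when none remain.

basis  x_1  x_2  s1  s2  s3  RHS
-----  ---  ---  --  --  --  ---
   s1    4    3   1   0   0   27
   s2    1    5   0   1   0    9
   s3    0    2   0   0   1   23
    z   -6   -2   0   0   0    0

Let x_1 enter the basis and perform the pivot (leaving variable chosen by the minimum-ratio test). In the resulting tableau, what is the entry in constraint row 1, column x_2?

Ratio test on column x_1 — row 1: 27/4 = 27/4; row 2: 9/1 = 9; row 3: entry 0 ≤ 0. Minimum is 27/4 at row 1 (s1 leaves); pivot element 4.
Divide row 1 by 4; eliminate column x_1 from the other rows.
In the new row 1, the x_2 entry is the old entry divided by the pivot: 3/4 = 3/4.

3/4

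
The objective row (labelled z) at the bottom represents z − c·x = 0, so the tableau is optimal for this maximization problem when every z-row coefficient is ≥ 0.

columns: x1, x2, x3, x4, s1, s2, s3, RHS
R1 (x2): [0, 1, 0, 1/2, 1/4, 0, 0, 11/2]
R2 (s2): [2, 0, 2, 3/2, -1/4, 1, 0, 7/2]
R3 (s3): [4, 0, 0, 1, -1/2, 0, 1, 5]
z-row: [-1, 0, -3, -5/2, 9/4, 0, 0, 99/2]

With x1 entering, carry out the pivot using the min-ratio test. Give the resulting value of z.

203/4

Ratio test on column x1 — row 1: entry 0 ≤ 0; row 2: (7/2)/2 = 7/4; row 3: 5/4 = 5/4. Minimum is 5/4 at row 3 (s3 leaves); pivot element 4.
Pivot on row 3; the z-row RHS becomes 99/2 − (-1)·(5/4) = 203/4.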